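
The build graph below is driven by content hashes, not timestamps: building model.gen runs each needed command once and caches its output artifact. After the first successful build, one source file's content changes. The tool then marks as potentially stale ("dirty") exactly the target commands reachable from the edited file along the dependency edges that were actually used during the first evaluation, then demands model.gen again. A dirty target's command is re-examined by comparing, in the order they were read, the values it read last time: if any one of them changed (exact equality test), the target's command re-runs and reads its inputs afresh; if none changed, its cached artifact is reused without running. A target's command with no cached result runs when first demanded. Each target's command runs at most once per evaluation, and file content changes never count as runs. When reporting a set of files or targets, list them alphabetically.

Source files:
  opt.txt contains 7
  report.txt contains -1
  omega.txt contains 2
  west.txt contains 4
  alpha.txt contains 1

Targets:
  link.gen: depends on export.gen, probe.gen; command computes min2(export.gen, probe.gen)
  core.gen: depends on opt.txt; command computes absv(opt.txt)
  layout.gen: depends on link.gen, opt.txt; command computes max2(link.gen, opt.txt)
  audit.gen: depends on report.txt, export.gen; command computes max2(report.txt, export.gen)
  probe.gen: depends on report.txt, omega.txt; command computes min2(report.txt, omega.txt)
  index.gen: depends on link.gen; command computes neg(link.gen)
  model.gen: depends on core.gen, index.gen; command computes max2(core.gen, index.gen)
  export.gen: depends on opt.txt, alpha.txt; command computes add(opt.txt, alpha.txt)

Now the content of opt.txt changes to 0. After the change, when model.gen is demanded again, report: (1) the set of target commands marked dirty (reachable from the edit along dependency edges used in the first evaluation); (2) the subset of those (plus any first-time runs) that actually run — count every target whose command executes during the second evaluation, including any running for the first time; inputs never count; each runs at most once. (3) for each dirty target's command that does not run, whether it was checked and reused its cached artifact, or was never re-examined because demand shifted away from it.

Initial pass — values computed on the first demand:
  core.gen = absv(7) = 7
  export.gen = add(7, 1) = 8
  probe.gen = min2(-1, 2) = -1
  link.gen = min2(8, -1) = -1
  index.gen = neg(-1) = 1
  model.gen = max2(7, 1) = 7

Second demand — change propagation:
  core.gen: re-runs because opt.txt 7->0; new result 0.
  export.gen: re-runs because opt.txt 7->0; new result 1.
  link.gen: re-runs because export.gen 8->1; new result -1 (unchanged).
  index.gen: re-examined; everything it read last time is the same (link.gen unchanged) — cache 1 kept, no run.
  model.gen: re-runs because core.gen 7->0; new result 1.

The important point: at index.gen every value read last time is unchanged, so the dirty flag clears without a run.

Dirty set: core.gen, export.gen, index.gen, link.gen, model.gen.
Run set: core.gen, export.gen, link.gen, model.gen (4 run).
Re-examined without running (cache reused): index.gen.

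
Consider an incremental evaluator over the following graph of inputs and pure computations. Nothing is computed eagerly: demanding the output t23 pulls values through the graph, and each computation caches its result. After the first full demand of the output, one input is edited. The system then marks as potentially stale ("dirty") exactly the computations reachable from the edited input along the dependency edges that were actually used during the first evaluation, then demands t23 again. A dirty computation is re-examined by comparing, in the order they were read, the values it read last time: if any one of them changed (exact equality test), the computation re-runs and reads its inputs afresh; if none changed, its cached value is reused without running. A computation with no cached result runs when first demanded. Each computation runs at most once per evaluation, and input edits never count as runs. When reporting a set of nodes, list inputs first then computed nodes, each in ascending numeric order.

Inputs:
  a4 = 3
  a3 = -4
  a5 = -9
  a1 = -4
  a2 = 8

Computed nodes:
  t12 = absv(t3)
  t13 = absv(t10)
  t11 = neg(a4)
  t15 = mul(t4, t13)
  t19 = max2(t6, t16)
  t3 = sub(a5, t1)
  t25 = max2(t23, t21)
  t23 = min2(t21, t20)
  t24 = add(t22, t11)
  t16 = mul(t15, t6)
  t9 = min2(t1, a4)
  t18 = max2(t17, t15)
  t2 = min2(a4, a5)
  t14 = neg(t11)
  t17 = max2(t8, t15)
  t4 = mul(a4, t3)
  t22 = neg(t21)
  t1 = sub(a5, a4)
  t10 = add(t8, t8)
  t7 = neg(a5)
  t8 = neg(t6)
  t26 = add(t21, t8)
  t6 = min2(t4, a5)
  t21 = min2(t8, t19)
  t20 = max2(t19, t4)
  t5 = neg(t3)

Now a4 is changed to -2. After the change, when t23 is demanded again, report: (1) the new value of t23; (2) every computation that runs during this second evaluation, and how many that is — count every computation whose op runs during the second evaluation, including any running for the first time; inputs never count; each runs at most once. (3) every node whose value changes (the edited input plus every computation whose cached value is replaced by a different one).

Initial pass — values computed on the first demand:
  t1 = sub(-9, 3) = -12
  t3 = sub(-9, -12) = 3
  t4 = mul(3, 3) = 9
  t6 = min2(9, -9) = -9
  t8 = neg(-9) = 9
  t10 = add(9, 9) = 18
  t13 = absv(18) = 18
  t15 = mul(9, 18) = 162
  t16 = mul(162, -9) = -1458
  t19 = max2(-9, -1458) = -9
  t20 = max2(-9, 9) = 9
  t21 = min2(9, -9) = -9
  t23 = min2(-9, 9) = -9

Second demand — change propagation:
  t1: re-runs because a4 3->-2; new result -7.
  t3: re-runs because t1 -12->-7; new result -2.
  t4: re-runs because a4 3->-2; t3 3->-2; new result 4.
  t6: re-runs because t4 9->4; new result -9 (unchanged).
  t8: re-examined; everything it read last time is the same (t6 unchanged) — cache 9 kept, no run.
  t10: re-examined; everything it read last time is the same (t8 unchanged, t8 unchanged) — cache 18 kept, no run.
  t13: re-examined; everything it read last time is the same (t10 unchanged) — cache 18 kept, no run.
  t15: re-runs because t4 9->4; new result 72.
  t16: re-runs because t15 162->72; new result -648.
  t19: re-runs because t16 -1458->-648; new result -9 (unchanged).
  t20: re-runs because t4 9->4; new result 4.
  t21: re-examined; everything it read last time is the same (t8 unchanged, t19 unchanged) — cache -9 kept, no run.
  t23: re-runs because t20 9->4; new result -9 (unchanged).

The important point: at t8 every value read last time is unchanged, so the dirty flag clears without a run.

t23 now evaluates to -9.
Run set: t1, t3, t4, t6, t15, t16, t19, t20, t23 (9 run).
Changed values: a4, t1, t3, t4, t15, t16, t20.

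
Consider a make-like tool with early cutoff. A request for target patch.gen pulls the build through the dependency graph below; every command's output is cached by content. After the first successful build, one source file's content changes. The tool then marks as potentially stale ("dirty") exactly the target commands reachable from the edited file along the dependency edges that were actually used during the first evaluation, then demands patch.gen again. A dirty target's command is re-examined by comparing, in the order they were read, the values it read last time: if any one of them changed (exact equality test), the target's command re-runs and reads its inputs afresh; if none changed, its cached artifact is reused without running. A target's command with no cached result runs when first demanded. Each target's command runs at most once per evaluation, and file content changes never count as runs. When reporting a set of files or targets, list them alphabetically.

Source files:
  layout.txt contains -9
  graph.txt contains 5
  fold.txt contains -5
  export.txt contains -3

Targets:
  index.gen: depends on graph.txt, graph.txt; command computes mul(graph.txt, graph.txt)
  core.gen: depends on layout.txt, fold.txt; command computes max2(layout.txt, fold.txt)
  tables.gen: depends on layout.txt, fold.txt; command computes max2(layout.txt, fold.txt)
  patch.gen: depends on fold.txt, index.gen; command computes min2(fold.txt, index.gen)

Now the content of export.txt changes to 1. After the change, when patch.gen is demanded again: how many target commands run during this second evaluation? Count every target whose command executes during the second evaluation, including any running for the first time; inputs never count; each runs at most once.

0 target commands run: none.
Note the shortcut — nothing in the graph depends on export.txt at all, so no recomputation happens.

First demand of the output computes:
  index.gen = mul(5, 5) = 25
  patch.gen = min2(-5, 25) = -5

After the edit, cleaning proceeds:
  no node depends on export.txt at all; the second demand re-runs nothing.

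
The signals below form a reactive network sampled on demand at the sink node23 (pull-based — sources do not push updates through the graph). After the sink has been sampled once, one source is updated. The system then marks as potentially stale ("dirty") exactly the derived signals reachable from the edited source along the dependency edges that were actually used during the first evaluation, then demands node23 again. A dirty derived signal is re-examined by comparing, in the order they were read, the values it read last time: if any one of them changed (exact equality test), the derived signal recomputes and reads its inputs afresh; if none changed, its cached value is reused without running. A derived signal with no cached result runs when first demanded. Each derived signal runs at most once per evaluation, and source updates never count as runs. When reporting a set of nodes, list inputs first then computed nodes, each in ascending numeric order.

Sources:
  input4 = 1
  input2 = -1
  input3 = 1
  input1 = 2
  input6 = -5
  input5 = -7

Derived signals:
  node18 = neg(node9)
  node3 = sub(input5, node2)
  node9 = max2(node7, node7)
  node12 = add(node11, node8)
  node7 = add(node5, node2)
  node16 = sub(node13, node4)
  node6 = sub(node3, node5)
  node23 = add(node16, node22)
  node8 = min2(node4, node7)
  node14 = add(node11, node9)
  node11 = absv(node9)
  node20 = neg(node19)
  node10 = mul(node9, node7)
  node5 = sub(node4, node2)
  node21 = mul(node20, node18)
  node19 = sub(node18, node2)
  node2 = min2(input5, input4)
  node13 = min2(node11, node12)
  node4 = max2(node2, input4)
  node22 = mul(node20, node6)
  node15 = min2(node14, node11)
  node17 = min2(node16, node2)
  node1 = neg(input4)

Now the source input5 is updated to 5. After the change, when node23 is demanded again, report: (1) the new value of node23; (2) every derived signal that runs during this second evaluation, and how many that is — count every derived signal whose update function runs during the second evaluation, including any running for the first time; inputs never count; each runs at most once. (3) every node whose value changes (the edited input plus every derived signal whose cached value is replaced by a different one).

Initial pass — values computed on the first demand:
  node2 = min2(-7, 1) = -7
  node3 = sub(-7, -7) = 0
  node4 = max2(-7, 1) = 1
  node5 = sub(1, -7) = 8
  node6 = sub(0, 8) = -8
  node7 = add(8, -7) = 1
  node8 = min2(1, 1) = 1
  node9 = max2(1, 1) = 1
  node11 = absv(1) = 1
  node12 = add(1, 1) = 2
  node13 = min2(1, 2) = 1
  node16 = sub(1, 1) = 0
  node18 = neg(1) = -1
  node19 = sub(-1, -7) = 6
  node20 = neg(6) = -6
  node22 = mul(-6, -8) = 48
  node23 = add(0, 48) = 48

Second demand — change propagation:
  node2: re-runs because input5 -7->5; new result 1.
  node3: re-runs because input5 -7->5; node2 -7->1; new result 4.
  node4: re-runs because node2 -7->1; new result 1 (unchanged).
  node5: re-runs because node2 -7->1; new result 0.
  node6: re-runs because node3 0->4; node5 8->0; new result 4.
  node7: re-runs because node5 8->0; node2 -7->1; new result 1 (unchanged).
  node8: re-examined; everything it read last time is the same (node4 unchanged, node7 unchanged) — cache 1 kept, no run.
  node9: re-examined; everything it read last time is the same (node7 unchanged, node7 unchanged) — cache 1 kept, no run.
  node11: re-examined; everything it read last time is the same (node9 unchanged) — cache 1 kept, no run.
  node12: re-examined; everything it read last time is the same (node11 unchanged, node8 unchanged) — cache 2 kept, no run.
  node13: re-examined; everything it read last time is the same (node11 unchanged, node12 unchanged) — cache 1 kept, no run.
  node16: re-examined; everything it read last time is the same (node13 unchanged, node4 unchanged) — cache 0 kept, no run.
  node18: re-examined; everything it read last time is the same (node9 unchanged) — cache -1 kept, no run.
  node19: re-runs because node2 -7->1; new result -2.
  node20: re-runs because node19 6->-2; new result 2.
  node22: re-runs because node20 -6->2; node6 -8->4; new result 8.
  node23: re-runs because node22 48->8; new result 8.

The important point: at node8 every value read last time is unchanged, so the dirty flag clears without a run.

node23 now evaluates to 8.
Run set: node2, node3, node4, node5, node6, node7, node19, node20, node22, node23 (10 run).
Changed values: input5, node2, node3, node5, node6, node19, node20, node22, node23.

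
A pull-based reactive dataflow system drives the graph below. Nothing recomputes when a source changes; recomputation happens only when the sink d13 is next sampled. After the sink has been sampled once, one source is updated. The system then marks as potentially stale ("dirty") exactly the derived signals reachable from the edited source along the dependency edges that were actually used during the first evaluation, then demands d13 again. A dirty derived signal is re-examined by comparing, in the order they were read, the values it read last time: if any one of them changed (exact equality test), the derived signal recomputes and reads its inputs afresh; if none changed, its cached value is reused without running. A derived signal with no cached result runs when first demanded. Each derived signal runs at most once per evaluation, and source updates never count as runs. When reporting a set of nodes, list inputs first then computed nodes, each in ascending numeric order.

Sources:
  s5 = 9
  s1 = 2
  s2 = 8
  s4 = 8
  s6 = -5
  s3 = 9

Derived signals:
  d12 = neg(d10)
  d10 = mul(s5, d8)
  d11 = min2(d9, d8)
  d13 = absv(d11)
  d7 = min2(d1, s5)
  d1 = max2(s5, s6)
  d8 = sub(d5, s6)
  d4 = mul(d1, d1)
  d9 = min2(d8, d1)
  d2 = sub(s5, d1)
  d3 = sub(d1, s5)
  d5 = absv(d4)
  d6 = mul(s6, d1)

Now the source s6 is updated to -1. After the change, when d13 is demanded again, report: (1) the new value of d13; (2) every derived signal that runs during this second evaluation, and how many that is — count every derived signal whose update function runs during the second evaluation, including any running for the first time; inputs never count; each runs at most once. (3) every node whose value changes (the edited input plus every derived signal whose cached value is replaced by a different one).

New value of d13: 9.
Derived signals that run: d1, d8, d9, d11 — 4 in total.
Values that change: s6, d8.
Key observation: the cutoff stops propagation at d4 — its inputs' values are unchanged, so it reuses its cache.

First evaluation (everything demanded from the output):
  d1 = max2(9, -5) = 9
  d4 = mul(9, 9) = 81
  d5 = absv(81) = 81
  d8 = sub(81, -5) = 86
  d9 = min2(86, 9) = 9
  d11 = min2(9, 86) = 9
  d13 = absv(9) = 9

Propagation after the edit:
  d1: runs — s6 -5->-1; result 9 (same value as before).
  d4: checked — values it read are unchanged (d1 unchanged, d1 unchanged); reused cached 81 without running.
  d5: checked — values it read are unchanged (d4 unchanged); reused cached 81 without running.
  d8: runs — s6 -5->-1; result 82.
  d9: runs — d8 86->82; result 9 (same value as before).
  d11: runs — d8 86->82; result 9 (same value as before).
  d13: checked — values it read are unchanged (d11 unchanged); reused cached 9 without running.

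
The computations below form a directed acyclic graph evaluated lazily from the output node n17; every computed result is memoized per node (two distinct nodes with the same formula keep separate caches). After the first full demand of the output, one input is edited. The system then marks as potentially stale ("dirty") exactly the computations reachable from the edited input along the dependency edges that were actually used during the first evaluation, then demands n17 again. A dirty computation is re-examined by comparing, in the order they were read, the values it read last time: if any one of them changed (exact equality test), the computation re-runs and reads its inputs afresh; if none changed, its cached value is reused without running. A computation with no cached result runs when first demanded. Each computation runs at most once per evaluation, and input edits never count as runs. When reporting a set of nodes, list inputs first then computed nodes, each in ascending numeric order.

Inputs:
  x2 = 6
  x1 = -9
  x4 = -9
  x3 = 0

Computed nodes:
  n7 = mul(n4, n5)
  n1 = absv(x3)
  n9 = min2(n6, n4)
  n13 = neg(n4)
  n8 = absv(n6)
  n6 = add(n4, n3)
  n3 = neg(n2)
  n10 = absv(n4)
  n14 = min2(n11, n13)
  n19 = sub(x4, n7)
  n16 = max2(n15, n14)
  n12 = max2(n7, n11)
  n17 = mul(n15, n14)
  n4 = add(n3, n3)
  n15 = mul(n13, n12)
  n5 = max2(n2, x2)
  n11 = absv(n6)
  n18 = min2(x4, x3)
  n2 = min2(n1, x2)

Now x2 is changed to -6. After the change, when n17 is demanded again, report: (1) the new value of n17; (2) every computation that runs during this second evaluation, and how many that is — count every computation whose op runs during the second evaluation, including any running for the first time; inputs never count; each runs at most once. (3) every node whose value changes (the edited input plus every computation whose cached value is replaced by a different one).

Demanding n17 again yields 2592.
12 computations run: n2, n3, n4, n5, n6, n7, n11, n12, n13, n14, n15, n17.
The nodes whose values change: x2, n2, n3, n4, n5, n6, n7, n11, n12, n13, n14, n15, n17.

First demand of the output computes:
  n1 = absv(0) = 0
  n2 = min2(0, 6) = 0
  n3 = neg(0) = 0
  n4 = add(0, 0) = 0
  n5 = max2(0, 6) = 6
  n6 = add(0, 0) = 0
  n7 = mul(0, 6) = 0
  n11 = absv(0) = 0
  n12 = max2(0, 0) = 0
  n13 = neg(0) = 0
  n14 = min2(0, 0) = 0
  n15 = mul(0, 0) = 0
  n17 = mul(0, 0) = 0

After the edit, cleaning proceeds:
  n2: a read changed (x2 6->-6) — executes, giving -6.
  n3: a read changed (n2 0->-6) — executes, giving 6.
  n4: a read changed (n3 0->6; n3 0->6) — executes, giving 12.
  n5: a read changed (n2 0->-6; x2 6->-6) — executes, giving -6.
  n6: a read changed (n4 0->12; n3 0->6) — executes, giving 18.
  n7: a read changed (n4 0->12; n5 6->-6) — executes, giving -72.
  n11: a read changed (n6 0->18) — executes, giving 18.
  n12: a read changed (n7 0->-72; n11 0->18) — executes, giving 18.
  n13: a read changed (n4 0->12) — executes, giving -12.
  n14: a read changed (n11 0->18; n13 0->-12) — executes, giving -12.
  n15: a read changed (n13 0->-12; n12 0->18) — executes, giving -216.
  n17: a read changed (n15 0->-216; n14 0->-12) — executes, giving 2592.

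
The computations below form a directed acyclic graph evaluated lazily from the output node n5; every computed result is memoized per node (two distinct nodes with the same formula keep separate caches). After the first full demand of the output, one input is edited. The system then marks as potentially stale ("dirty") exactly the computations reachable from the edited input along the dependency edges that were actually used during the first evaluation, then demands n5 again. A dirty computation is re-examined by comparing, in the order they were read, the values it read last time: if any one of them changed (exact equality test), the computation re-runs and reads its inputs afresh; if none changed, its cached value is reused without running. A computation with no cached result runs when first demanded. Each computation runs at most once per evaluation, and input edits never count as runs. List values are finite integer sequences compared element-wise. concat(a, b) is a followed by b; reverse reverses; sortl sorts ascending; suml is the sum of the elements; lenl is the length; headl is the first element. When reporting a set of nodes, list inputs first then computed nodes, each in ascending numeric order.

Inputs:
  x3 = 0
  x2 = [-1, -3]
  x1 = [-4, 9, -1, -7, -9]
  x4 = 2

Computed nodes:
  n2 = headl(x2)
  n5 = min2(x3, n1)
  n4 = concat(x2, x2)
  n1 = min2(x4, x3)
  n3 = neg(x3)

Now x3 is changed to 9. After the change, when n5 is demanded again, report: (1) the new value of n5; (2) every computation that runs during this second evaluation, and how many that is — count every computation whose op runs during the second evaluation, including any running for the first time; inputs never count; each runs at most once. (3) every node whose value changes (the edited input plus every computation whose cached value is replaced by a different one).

First demand of the output computes:
  n1 = min2(2, 0) = 0
  n5 = min2(0, 0) = 0

After the edit, cleaning proceeds:
  n1: a read changed (x3 0->9) — executes, giving 2.
  n5: a read changed (x3 0->9; n1 0->2) — executes, giving 2.

Demanding n5 again yields 2.
2 computations run: n1, n5.
The nodes whose values change: x3, n1, n5.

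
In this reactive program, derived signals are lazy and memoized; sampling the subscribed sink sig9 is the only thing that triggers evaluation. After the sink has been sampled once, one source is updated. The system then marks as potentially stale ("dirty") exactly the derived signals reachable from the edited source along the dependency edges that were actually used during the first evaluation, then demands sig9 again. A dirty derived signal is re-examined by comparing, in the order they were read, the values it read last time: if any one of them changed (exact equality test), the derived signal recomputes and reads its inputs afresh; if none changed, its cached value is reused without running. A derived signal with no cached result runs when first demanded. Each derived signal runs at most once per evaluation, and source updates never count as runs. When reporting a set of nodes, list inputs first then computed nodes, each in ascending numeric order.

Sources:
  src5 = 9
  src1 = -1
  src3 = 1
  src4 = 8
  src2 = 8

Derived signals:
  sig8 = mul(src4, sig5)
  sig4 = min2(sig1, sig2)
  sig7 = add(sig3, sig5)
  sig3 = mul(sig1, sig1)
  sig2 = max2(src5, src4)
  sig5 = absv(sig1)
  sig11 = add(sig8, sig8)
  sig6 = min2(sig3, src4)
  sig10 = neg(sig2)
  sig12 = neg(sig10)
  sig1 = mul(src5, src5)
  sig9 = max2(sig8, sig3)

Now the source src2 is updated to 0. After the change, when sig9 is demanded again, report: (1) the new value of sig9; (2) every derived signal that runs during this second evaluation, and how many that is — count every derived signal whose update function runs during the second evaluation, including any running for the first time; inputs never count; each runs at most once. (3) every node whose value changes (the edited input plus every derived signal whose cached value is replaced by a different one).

First demand of the output computes:
  sig1 = mul(9, 9) = 81
  sig3 = mul(81, 81) = 6561
  sig5 = absv(81) = 81
  sig8 = mul(8, 81) = 648
  sig9 = max2(648, 6561) = 6561

After the edit, cleaning proceeds:
  no node depends on src2 at all; the second demand re-runs nothing.

Note the shortcut — nothing in the graph depends on src2 at all, so no recomputation happens.

Demanding sig9 again yields 6561.
0 derived signals run: none.
The nodes whose values change: src2.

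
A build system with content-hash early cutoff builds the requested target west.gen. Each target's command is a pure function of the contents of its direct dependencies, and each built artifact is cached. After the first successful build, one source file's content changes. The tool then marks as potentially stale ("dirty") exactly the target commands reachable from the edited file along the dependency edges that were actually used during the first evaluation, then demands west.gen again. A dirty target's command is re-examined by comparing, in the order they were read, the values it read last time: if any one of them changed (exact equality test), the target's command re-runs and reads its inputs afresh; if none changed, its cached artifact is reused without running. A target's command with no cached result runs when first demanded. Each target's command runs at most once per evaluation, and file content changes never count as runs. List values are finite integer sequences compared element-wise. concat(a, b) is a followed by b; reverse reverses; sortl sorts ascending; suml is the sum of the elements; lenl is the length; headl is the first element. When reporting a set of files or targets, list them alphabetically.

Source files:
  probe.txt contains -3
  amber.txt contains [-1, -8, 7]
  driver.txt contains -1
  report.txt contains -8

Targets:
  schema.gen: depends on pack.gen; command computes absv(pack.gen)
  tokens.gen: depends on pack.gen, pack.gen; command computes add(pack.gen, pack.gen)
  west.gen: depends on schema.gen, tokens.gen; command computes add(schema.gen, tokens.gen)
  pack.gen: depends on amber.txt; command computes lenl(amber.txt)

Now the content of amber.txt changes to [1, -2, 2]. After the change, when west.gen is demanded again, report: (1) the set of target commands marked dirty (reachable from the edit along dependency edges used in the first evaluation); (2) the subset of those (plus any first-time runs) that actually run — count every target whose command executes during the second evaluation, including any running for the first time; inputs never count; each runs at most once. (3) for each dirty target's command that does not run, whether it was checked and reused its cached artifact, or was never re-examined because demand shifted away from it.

Marked dirty: pack.gen, schema.gen, tokens.gen, west.gen.
Target commands that run: pack.gen — 1 in total.
Checked but reused from cache: schema.gen, tokens.gen, west.gen.
Key observation: the change is absorbed at pack.gen — it re-runs but produces the same value, and the output's value is unchanged.

First evaluation (everything demanded from the output):
  pack.gen = lenl([-1, -8, 7]) = 3
  schema.gen = absv(3) = 3
  tokens.gen = add(3, 3) = 6
  west.gen = add(3, 6) = 9

Propagation after the edit:
  pack.gen: runs — amber.txt [-1, -8, 7]->[1, -2, 2]; result 3 (same value as before).
  schema.gen: checked — values it read are unchanged (pack.gen unchanged); reused cached 3 without running.
  tokens.gen: checked — values it read are unchanged (pack.gen unchanged, pack.gen unchanged); reused cached 6 without running.
  west.gen: checked — values it read are unchanged (schema.gen unchanged, tokens.gen unchanged); reused cached 9 without running.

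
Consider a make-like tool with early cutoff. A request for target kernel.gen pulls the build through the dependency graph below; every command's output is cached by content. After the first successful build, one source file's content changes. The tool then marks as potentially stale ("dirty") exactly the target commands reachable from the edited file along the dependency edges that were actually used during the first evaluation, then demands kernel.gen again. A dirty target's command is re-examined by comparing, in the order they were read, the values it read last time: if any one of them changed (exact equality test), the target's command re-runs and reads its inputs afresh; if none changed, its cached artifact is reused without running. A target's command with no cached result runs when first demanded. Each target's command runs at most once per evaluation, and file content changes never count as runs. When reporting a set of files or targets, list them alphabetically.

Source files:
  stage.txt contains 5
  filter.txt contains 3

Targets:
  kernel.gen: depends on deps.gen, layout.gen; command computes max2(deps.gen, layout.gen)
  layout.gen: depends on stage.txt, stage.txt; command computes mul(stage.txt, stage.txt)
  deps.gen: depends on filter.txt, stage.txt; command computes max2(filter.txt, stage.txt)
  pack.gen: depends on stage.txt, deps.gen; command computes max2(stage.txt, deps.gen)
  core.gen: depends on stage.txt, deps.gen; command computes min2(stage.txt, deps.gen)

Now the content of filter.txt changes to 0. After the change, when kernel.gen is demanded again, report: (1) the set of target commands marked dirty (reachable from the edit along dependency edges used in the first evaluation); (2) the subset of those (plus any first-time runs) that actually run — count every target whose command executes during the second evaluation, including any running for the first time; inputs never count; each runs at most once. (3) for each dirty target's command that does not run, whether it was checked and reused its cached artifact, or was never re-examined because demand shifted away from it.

First demand of the output computes:
  deps.gen = max2(3, 5) = 5
  layout.gen = mul(5, 5) = 25
  kernel.gen = max2(5, 25) = 25

After the edit, cleaning proceeds:
  deps.gen: a read changed (filter.txt 3->0) — executes, giving 5 — identical to its old value.
  kernel.gen: dirty, but its reads are unchanged (deps.gen unchanged, layout.gen unchanged); cached 25 stands.

Note the absorption at deps.gen: it re-runs yet its value is the same, leaving the output's value untouched.

The edit dirties: deps.gen, kernel.gen.
1 target commands run: deps.gen.
Cache hits after checking: kernel.gen.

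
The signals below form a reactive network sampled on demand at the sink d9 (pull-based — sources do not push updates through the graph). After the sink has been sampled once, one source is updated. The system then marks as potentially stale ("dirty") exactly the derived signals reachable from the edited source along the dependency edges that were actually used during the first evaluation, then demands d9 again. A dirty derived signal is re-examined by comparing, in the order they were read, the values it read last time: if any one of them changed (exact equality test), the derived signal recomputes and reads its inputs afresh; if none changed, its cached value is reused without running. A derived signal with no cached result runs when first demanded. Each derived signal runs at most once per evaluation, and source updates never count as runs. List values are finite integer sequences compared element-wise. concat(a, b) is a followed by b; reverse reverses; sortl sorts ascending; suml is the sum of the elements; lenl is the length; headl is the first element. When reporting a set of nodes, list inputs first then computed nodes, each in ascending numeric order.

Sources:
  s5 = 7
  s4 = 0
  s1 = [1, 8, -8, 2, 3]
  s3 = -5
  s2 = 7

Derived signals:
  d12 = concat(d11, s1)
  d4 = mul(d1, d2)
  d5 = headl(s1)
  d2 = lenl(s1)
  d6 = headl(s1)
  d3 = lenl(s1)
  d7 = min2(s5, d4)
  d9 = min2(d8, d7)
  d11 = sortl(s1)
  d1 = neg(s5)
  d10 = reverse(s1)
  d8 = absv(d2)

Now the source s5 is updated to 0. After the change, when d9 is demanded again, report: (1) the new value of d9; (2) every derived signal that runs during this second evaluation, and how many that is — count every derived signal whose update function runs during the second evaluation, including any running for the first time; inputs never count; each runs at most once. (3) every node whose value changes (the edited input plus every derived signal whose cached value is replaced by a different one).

d9 now evaluates to 0.
Run set: d1, d4, d7, d9 (4 run).
Changed values: s5, d1, d4, d7, d9.

Initial pass — values computed on the first demand:
  d1 = neg(7) = -7
  d2 = lenl([1, 8, -8, 2, 3]) = 5
  d4 = mul(-7, 5) = -35
  d7 = min2(7, -35) = -35
  d8 = absv(5) = 5
  d9 = min2(5, -35) = -35

Second demand — change propagation:
  d1: re-runs because s5 7->0; new result 0.
  d4: re-runs because d1 -7->0; new result 0.
  d7: re-runs because s5 7->0; d4 -35->0; new result 0.
  d9: re-runs because d7 -35->0; new result 0.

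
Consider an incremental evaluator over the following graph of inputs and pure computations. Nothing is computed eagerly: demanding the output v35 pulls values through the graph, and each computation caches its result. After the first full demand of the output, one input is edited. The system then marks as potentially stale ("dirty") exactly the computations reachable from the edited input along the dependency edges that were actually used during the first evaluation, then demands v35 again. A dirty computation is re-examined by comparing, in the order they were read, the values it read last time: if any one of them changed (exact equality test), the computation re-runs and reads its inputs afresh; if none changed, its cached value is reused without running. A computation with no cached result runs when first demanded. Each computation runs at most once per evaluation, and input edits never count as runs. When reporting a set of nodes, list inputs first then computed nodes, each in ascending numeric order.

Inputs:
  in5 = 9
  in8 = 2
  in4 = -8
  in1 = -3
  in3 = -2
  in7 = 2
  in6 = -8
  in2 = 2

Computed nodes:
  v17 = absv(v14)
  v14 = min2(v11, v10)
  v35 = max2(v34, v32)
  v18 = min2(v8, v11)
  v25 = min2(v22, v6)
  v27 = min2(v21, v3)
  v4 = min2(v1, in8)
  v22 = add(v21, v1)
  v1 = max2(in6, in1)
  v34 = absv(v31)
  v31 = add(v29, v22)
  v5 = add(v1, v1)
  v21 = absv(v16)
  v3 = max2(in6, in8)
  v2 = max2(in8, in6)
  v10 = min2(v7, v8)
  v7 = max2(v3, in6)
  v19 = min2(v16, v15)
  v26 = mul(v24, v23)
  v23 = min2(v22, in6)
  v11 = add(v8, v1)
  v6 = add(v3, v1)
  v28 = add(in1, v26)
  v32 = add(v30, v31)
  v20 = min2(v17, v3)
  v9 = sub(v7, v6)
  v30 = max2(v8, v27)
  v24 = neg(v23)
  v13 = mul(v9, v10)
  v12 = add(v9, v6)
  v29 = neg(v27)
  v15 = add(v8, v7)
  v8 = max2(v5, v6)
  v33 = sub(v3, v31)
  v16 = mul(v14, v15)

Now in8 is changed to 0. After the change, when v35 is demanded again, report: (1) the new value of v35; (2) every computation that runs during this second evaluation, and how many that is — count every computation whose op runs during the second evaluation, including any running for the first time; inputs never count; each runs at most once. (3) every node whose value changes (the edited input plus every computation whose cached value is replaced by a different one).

Initial pass — values computed on the first demand:
  v1 = max2(-8, -3) = -3
  v3 = max2(-8, 2) = 2
  v5 = add(-3, -3) = -6
  v6 = add(2, -3) = -1
  v7 = max2(2, -8) = 2
  v8 = max2(-6, -1) = -1
  v10 = min2(2, -1) = -1
  v11 = add(-1, -3) = -4
  v14 = min2(-4, -1) = -4
  v15 = add(-1, 2) = 1
  v16 = mul(-4, 1) = -4
  v21 = absv(-4) = 4
  v22 = add(4, -3) = 1
  v27 = min2(4, 2) = 2
  v29 = neg(2) = -2
  v30 = max2(-1, 2) = 2
  v31 = add(-2, 1) = -1
  v32 = add(2, -1) = 1
  v34 = absv(-1) = 1
  v35 = max2(1, 1) = 1

Second demand — change propagation:
  v3: re-runs because in8 2->0; new result 0.
  v6: re-runs because v3 2->0; new result -3.
  v7: re-runs because v3 2->0; new result 0.
  v8: re-runs because v6 -1->-3; new result -3.
  v10: re-runs because v7 2->0; v8 -1->-3; new result -3.
  v11: re-runs because v8 -1->-3; new result -6.
  v14: re-runs because v11 -4->-6; v10 -1->-3; new result -6.
  v15: re-runs because v8 -1->-3; v7 2->0; new result -3.
  v16: re-runs because v14 -4->-6; v15 1->-3; new result 18.
  v21: re-runs because v16 -4->18; new result 18.
  v22: re-runs because v21 4->18; new result 15.
  v27: re-runs because v21 4->18; v3 2->0; new result 0.
  v29: re-runs because v27 2->0; new result 0.
  v30: re-runs because v8 -1->-3; v27 2->0; new result 0.
  v31: re-runs because v29 -2->0; v22 1->15; new result 15.
  v32: re-runs because v30 2->0; v31 -1->15; new result 15.
  v34: re-runs because v31 -1->15; new result 15.
  v35: re-runs because v34 1->15; v32 1->15; new result 15.

v35 now evaluates to 15.
Run set: v3, v6, v7, v8, v10, v11, v14, v15, v16, v21, v22, v27, v29, v30, v31, v32, v34, v35 (18 run).
Changed values: in8, v3, v6, v7, v8, v10, v11, v14, v15, v16, v21, v22, v27, v29, v30, v31, v32, v34, v35.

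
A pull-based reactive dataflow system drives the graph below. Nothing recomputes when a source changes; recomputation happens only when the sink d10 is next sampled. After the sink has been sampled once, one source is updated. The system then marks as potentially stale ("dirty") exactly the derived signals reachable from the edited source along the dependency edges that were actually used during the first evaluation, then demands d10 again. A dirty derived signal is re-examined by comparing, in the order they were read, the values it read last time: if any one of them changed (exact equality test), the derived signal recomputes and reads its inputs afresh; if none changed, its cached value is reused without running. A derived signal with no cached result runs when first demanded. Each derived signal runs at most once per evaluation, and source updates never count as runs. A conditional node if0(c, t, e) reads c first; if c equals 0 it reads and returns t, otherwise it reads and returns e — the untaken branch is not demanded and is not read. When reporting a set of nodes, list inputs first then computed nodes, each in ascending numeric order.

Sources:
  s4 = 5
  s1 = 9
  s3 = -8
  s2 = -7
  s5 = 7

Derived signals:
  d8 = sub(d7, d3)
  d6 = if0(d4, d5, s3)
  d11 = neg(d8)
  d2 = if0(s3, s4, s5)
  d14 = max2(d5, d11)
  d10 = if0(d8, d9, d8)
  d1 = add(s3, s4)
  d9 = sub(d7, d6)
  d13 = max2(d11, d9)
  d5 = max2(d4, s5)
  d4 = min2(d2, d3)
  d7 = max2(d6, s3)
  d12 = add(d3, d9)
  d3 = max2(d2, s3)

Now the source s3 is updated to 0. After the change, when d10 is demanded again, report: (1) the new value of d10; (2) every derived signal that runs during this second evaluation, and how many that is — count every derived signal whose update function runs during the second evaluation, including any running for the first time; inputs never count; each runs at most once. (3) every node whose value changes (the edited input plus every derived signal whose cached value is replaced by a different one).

First evaluation (everything demanded from the output):
  d2 = if0(s3=-8 -> else branch s5) = 7
  d3 = max2(7, -8) = 7
  d4 = min2(7, 7) = 7
  d6 = if0(d4=7 -> else branch s3) = -8
  d7 = max2(-8, -8) = -8
  d8 = sub(-8, 7) = -15
  d10 = if0(d8=-15 -> else branch d8) = -15

Propagation after the edit:
  d2: runs — s3 -8->0; result 5.
  d3: runs — d2 7->5; s3 -8->0; result 5.
  d4: runs — d2 7->5; d3 7->5; result 5.
  d6: runs — d4 7->5; s3 -8->0; result 0.
  d7: runs — d6 -8->0; s3 -8->0; result 0.
  d8: runs — d7 -8->0; d3 7->5; result -5.
  d10: runs — d8 -15->-5; d8 -15->-5; result -5.

New value of d10: -5.
Derived signals that run: d2, d3, d4, d6, d7, d8, d10 — 7 in total.
Values that change: s3, d2, d3, d4, d6, d7, d8, d10.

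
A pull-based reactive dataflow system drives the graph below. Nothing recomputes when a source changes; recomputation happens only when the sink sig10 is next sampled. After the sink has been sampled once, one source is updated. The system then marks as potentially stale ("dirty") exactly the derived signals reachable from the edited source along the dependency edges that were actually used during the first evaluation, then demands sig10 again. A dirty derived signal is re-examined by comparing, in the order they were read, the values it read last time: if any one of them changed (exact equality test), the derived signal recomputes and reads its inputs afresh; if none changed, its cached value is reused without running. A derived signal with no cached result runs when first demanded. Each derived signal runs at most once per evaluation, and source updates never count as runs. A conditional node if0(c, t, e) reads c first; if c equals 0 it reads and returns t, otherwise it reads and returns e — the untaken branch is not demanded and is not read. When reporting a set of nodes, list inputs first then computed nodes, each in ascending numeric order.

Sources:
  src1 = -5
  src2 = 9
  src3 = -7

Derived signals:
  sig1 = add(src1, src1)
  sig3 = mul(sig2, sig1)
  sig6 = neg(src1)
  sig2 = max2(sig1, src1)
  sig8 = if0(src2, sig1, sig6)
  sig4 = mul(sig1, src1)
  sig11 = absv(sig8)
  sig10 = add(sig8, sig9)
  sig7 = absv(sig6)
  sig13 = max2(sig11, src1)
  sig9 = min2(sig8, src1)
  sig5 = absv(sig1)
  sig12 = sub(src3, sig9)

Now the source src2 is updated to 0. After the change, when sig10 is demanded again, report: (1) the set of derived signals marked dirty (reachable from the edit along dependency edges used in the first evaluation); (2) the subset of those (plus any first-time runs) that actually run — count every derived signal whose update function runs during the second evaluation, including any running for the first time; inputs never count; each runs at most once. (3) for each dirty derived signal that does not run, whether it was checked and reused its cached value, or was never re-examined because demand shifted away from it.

Marked dirty: sig8, sig9, sig10.
Derived signals that run: sig1, sig8, sig9, sig10 — 4 in total.
Every dirty derived signal ran.
Key observation: a condition flipped, so demand reaches new nodes — sig1 runs for the first time.

First evaluation (everything demanded from the output):
  sig6 = neg(-5) = 5
  sig8 = if0(src2=9 -> else branch sig6) = 5
  sig9 = min2(5, -5) = -5
  sig10 = add(5, -5) = 0

Propagation after the edit:
  sig1: demanded for the first time — runs, produces -10.
  sig8: runs — src2 9->0; result -10.
  sig9: runs — sig8 5->-10; result -10.
  sig10: runs — sig8 5->-10; sig9 -5->-10; result -20.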